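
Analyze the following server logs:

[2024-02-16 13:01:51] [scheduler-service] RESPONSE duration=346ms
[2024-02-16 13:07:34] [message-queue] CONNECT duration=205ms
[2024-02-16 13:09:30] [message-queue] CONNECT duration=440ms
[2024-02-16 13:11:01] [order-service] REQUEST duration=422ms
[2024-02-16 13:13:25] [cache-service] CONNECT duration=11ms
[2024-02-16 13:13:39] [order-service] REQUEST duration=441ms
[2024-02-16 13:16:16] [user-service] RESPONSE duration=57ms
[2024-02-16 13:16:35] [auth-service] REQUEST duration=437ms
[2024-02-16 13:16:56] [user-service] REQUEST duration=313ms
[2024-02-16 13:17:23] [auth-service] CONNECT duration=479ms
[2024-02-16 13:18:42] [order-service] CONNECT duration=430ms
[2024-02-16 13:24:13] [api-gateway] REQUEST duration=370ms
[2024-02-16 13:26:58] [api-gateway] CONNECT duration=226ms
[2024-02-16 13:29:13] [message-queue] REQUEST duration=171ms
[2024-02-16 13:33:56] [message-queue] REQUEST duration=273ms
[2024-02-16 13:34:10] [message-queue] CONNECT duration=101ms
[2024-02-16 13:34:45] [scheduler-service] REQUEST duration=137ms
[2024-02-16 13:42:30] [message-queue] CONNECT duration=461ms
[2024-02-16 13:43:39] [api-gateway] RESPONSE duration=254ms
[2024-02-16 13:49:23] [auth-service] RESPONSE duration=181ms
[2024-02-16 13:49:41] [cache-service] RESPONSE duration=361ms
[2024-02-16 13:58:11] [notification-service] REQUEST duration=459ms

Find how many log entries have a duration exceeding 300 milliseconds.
12

To count timeouts:

1. Threshold: 300ms
2. Extract duration from each log entry
3. Count entries where duration > 300
4. Timeout count: 12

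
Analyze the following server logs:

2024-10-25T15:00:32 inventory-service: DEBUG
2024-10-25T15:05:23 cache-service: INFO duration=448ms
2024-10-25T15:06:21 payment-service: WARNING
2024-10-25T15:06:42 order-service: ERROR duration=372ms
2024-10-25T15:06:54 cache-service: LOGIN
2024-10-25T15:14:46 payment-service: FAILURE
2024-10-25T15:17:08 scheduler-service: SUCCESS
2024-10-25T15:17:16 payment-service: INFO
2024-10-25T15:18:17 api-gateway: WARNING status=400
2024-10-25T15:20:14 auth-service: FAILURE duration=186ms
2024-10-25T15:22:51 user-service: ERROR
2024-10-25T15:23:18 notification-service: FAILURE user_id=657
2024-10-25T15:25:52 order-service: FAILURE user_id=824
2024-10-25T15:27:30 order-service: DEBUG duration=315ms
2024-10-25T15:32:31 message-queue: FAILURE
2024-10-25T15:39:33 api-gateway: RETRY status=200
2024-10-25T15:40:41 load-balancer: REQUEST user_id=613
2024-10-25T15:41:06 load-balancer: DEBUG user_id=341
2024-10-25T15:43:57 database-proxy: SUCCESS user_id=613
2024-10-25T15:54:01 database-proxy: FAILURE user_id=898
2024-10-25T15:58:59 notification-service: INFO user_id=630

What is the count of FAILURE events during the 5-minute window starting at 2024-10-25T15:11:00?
1

To count events in the time window:

1. Window boundaries: 2024-10-25T15:11:00 to 2024-10-25T15:16:00
2. Filter for FAILURE events within this window
3. Count matching events: 1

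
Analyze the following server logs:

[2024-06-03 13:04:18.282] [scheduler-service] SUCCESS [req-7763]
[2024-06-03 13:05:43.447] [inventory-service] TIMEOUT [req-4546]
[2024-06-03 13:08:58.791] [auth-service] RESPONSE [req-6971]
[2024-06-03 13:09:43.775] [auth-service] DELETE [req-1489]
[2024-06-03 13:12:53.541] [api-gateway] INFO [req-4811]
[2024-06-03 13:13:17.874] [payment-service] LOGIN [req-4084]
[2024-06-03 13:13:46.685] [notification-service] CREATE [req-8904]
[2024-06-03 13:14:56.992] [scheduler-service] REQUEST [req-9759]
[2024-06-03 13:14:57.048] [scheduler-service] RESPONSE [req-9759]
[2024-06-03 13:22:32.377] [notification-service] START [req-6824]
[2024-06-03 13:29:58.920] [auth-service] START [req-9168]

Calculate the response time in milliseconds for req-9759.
56

To calculate latency:

1. Find REQUEST with id req-9759: 2024-06-03 13:14:56.992
2. Find RESPONSE with id req-9759: 2024-06-03 13:14:57.048
3. Latency: 2024-06-03 13:14:57.048 - 2024-06-03 13:14:56.992 = 56ms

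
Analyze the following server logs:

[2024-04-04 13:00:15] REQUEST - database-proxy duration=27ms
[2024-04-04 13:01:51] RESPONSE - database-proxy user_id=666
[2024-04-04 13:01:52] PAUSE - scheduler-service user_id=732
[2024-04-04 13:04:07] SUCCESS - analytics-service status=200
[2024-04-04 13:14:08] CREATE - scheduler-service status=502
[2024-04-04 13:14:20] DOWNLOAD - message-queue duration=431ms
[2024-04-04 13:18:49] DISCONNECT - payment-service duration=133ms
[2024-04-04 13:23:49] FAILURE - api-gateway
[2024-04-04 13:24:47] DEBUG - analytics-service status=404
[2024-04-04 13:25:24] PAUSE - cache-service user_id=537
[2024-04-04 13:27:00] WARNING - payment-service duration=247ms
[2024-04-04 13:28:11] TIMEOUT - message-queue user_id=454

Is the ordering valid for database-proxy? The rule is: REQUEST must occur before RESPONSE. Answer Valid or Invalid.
Valid

To validate ordering:

1. Required order: REQUEST → RESPONSE
2. Rule: REQUEST must occur before RESPONSE
3. Check actual order of events for database-proxy
4. Result: Valid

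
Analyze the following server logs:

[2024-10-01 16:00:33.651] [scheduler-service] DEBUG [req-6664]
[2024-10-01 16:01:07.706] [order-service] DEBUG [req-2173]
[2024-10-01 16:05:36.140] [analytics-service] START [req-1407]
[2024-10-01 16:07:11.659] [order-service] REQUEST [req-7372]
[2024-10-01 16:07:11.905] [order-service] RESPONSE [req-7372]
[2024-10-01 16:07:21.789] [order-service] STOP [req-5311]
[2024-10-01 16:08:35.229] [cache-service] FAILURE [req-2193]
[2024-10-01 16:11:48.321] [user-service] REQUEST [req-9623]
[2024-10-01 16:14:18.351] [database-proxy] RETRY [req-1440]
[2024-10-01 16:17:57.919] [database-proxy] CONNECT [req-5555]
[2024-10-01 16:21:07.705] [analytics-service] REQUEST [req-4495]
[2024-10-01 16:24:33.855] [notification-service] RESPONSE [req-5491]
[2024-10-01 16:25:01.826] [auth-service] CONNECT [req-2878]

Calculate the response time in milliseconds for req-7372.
246

To calculate latency:

1. Find REQUEST with id req-7372: 2024-10-01 16:07:11.659
2. Find RESPONSE with id req-7372: 2024-10-01 16:07:11.905
3. Latency: 2024-10-01 16:07:11.905 - 2024-10-01 16:07:11.659 = 246ms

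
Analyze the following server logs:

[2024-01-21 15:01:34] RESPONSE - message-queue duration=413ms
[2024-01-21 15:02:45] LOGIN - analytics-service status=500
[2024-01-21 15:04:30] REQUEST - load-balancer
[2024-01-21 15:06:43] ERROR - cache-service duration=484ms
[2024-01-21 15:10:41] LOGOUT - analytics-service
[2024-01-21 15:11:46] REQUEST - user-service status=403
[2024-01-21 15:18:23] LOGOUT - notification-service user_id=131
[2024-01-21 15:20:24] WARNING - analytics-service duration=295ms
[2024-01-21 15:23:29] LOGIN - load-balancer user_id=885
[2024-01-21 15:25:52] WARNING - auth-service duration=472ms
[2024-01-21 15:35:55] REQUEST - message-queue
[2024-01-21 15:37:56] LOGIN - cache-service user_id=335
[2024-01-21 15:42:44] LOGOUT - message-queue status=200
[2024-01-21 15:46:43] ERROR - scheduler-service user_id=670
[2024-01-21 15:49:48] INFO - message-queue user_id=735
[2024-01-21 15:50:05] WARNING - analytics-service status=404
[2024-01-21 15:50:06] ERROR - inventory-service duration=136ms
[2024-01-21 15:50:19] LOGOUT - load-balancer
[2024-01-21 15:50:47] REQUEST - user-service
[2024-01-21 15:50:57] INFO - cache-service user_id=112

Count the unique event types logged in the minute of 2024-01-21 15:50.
5

To count unique event types:

1. Filter events in the minute starting at 2024-01-21 15:50
2. Extract event types from matching entries
3. Count unique types: 5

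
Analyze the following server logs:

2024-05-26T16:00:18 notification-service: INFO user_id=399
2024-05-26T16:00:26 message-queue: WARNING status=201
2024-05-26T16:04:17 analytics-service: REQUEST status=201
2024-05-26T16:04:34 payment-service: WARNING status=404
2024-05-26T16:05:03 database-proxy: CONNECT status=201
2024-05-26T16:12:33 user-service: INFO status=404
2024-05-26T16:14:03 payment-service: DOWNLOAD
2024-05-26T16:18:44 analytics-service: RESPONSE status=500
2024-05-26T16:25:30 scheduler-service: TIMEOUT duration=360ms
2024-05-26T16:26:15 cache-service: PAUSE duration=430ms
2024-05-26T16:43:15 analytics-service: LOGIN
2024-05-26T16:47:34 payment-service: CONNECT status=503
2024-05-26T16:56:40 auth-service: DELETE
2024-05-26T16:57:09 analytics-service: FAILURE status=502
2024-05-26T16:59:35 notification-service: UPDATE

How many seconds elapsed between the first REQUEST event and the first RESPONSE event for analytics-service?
867

To find the time between events:

1. Locate the first REQUEST event for analytics-service: 2024-05-26T16:04:17
2. Locate the first RESPONSE event for analytics-service: 2024-05-26T16:18:44
3. Calculate the difference: 2024-05-26T16:18:44 - 2024-05-26T16:04:17 = 867 seconds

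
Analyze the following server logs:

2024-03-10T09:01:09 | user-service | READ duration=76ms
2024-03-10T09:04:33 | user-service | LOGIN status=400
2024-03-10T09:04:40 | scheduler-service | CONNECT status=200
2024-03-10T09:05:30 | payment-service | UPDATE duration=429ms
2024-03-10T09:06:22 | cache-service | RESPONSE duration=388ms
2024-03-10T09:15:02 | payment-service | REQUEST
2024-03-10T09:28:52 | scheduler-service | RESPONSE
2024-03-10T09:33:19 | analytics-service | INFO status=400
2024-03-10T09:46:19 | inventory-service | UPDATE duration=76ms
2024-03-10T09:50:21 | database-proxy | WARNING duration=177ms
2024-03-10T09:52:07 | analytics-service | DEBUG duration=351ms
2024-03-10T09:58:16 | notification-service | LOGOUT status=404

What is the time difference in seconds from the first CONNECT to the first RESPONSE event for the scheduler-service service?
1452

To find the time between events:

1. Locate the first CONNECT event for scheduler-service: 2024-03-10T09:04:40
2. Locate the first RESPONSE event for scheduler-service: 2024-03-10T09:28:52
3. Calculate the difference: 2024-03-10T09:28:52 - 2024-03-10T09:04:40 = 1452 seconds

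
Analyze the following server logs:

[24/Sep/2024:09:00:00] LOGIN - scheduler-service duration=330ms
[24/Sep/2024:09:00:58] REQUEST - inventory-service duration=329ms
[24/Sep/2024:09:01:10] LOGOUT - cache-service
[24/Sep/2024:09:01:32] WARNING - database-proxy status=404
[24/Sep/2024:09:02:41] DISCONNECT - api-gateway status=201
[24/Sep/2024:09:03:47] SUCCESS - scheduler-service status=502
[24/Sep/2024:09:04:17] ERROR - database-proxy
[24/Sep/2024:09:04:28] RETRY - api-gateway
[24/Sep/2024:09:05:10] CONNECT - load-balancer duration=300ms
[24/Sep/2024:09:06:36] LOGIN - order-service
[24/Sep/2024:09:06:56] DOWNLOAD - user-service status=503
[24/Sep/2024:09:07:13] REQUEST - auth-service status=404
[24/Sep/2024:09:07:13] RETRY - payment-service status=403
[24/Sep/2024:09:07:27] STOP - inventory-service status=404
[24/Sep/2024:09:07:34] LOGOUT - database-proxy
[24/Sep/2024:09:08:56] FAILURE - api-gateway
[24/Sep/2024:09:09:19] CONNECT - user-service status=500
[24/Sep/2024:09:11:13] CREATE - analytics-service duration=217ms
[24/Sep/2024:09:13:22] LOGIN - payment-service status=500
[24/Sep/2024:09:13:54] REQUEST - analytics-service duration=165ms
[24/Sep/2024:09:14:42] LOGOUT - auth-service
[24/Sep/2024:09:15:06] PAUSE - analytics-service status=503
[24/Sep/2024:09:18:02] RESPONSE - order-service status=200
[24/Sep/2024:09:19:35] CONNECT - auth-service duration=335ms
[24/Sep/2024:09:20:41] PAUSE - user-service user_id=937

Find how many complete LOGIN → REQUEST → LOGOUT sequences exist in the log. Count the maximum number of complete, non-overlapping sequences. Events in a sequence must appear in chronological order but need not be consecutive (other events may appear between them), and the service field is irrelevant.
3

To count sequences:

1. Look for pattern: LOGIN → REQUEST → LOGOUT
2. Greedily scan the log in chronological order, matching each sequence element in turn (ignoring service)
3. Each time the full pattern completes, increment the count and restart matching from the next event
4. Complete non-overlapping sequences found: 3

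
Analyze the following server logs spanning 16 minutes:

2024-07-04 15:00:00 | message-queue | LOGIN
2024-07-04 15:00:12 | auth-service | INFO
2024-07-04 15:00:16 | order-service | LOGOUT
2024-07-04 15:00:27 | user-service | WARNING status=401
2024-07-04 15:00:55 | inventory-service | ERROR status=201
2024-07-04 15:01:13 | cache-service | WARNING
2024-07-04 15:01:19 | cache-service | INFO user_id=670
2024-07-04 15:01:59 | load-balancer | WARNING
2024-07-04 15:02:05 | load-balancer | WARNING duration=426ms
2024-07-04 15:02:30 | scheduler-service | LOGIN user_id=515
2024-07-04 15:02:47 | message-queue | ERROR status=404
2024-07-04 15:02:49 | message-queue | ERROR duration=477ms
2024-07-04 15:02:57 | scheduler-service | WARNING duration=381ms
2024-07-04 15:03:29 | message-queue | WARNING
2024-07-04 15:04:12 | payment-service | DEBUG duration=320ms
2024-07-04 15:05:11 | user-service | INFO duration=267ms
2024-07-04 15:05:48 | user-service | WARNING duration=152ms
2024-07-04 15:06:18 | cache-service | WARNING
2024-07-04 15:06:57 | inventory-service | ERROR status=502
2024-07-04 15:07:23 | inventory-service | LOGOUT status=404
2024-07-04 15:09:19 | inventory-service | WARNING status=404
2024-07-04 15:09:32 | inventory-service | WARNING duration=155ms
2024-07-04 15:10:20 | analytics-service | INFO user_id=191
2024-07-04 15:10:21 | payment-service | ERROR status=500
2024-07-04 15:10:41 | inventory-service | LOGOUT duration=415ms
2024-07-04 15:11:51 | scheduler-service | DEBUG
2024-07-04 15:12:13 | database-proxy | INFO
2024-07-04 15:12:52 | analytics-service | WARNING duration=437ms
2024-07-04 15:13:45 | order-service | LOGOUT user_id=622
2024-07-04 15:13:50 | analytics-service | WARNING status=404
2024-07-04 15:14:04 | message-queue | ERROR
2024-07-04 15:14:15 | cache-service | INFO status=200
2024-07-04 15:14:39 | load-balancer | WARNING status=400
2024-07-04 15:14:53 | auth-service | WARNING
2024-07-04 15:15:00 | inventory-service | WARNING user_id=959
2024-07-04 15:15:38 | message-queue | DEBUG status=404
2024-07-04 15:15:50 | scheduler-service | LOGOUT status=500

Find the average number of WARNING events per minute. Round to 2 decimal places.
0.94

To calculate the rate:

1. Count total WARNING events: 15
2. Total time period: 16 minutes
3. Rate = 15 / 16 = 0.94 events per minute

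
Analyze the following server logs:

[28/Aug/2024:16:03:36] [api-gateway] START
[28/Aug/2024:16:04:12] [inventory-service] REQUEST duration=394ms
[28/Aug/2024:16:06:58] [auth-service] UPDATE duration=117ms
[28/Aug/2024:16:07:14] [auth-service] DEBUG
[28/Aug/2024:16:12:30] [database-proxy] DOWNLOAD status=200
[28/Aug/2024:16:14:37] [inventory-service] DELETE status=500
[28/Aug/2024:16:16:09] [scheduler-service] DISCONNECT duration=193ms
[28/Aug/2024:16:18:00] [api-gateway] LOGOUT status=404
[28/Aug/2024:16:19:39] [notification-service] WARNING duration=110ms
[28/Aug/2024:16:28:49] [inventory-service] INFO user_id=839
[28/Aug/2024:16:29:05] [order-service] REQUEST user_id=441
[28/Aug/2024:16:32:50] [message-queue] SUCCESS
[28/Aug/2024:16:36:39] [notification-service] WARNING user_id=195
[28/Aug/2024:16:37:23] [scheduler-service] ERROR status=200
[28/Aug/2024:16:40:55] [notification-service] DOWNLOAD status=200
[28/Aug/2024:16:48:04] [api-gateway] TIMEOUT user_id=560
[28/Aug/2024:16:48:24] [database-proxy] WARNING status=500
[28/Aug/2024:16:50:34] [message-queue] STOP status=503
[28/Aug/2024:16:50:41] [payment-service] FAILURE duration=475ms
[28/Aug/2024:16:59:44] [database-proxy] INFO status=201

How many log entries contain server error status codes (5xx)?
3

To find matching entries:

1. Pattern to match: server error status codes (5xx)
2. Scan each log entry for the pattern
3. Count matches: 3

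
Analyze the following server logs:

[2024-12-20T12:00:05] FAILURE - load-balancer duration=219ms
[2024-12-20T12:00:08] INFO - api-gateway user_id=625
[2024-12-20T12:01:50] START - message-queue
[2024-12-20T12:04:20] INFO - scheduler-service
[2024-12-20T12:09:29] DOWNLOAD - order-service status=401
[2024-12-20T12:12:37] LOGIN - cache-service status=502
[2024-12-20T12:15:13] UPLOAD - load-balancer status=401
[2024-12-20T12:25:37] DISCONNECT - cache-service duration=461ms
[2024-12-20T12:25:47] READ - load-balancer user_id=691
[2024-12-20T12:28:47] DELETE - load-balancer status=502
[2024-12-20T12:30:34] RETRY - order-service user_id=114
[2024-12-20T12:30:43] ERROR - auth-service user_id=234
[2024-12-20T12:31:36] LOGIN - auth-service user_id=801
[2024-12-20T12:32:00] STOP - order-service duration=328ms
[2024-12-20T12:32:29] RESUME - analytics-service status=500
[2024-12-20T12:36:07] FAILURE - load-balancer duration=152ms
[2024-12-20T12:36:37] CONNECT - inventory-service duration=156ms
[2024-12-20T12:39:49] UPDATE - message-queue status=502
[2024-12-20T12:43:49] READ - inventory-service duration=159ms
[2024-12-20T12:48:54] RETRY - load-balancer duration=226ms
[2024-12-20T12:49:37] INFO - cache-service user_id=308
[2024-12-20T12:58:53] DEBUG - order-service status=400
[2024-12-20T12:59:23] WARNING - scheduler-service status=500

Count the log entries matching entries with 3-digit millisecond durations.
7

To find matching entries:

1. Pattern to match: entries with 3-digit millisecond durations
2. Scan each log entry for the pattern
3. Count matches: 7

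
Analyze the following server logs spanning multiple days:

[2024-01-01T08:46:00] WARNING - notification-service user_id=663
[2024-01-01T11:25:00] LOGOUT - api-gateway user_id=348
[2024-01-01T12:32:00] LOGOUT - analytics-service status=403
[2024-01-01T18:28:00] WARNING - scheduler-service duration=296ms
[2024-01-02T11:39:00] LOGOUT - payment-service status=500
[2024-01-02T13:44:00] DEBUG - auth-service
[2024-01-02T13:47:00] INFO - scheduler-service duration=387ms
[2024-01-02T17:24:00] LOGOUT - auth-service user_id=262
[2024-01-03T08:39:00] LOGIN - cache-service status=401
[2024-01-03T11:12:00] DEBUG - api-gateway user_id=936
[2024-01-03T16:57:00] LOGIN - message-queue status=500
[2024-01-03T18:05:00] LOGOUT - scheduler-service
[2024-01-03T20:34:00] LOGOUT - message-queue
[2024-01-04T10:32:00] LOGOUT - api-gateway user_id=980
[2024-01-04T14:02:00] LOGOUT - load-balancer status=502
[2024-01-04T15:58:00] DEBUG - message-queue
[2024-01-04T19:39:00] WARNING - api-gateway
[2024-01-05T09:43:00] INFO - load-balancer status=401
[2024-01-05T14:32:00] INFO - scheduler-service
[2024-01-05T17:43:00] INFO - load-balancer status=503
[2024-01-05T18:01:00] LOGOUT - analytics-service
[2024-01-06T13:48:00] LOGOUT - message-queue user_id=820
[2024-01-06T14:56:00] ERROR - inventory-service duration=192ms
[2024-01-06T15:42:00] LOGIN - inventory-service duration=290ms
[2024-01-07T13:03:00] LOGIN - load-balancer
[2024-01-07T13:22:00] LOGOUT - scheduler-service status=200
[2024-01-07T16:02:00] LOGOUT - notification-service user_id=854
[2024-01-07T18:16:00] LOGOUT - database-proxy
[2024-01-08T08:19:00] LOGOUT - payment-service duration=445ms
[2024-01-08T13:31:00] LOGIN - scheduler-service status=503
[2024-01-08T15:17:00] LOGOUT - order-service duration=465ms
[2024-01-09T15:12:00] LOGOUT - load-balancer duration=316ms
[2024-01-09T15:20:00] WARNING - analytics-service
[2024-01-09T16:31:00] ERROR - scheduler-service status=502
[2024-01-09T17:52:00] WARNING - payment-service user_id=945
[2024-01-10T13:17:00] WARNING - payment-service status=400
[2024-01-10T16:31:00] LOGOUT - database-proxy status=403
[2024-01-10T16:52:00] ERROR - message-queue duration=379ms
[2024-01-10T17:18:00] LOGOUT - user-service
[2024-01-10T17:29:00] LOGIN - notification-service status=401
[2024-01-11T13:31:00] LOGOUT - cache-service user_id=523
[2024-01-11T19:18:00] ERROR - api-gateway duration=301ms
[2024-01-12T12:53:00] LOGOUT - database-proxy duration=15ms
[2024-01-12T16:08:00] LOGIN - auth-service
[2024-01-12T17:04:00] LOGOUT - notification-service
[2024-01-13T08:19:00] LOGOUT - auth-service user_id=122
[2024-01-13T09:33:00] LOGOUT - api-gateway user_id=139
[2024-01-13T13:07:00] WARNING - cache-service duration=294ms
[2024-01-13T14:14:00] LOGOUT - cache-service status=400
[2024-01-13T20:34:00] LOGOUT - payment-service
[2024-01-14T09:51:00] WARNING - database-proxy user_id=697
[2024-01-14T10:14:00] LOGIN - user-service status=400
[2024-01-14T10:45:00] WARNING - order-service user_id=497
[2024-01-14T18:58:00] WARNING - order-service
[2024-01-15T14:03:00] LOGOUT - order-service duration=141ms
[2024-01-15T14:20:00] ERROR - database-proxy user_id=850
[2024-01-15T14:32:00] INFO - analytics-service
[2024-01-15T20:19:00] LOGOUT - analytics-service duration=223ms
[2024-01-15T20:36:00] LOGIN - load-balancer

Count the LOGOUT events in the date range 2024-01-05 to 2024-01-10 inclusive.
10

To filter by date range:

1. Date range: 2024-01-05 through 2024-01-10, both dates inclusive
2. Filter for LOGOUT events whose date falls in this range
3. Count matching events: 10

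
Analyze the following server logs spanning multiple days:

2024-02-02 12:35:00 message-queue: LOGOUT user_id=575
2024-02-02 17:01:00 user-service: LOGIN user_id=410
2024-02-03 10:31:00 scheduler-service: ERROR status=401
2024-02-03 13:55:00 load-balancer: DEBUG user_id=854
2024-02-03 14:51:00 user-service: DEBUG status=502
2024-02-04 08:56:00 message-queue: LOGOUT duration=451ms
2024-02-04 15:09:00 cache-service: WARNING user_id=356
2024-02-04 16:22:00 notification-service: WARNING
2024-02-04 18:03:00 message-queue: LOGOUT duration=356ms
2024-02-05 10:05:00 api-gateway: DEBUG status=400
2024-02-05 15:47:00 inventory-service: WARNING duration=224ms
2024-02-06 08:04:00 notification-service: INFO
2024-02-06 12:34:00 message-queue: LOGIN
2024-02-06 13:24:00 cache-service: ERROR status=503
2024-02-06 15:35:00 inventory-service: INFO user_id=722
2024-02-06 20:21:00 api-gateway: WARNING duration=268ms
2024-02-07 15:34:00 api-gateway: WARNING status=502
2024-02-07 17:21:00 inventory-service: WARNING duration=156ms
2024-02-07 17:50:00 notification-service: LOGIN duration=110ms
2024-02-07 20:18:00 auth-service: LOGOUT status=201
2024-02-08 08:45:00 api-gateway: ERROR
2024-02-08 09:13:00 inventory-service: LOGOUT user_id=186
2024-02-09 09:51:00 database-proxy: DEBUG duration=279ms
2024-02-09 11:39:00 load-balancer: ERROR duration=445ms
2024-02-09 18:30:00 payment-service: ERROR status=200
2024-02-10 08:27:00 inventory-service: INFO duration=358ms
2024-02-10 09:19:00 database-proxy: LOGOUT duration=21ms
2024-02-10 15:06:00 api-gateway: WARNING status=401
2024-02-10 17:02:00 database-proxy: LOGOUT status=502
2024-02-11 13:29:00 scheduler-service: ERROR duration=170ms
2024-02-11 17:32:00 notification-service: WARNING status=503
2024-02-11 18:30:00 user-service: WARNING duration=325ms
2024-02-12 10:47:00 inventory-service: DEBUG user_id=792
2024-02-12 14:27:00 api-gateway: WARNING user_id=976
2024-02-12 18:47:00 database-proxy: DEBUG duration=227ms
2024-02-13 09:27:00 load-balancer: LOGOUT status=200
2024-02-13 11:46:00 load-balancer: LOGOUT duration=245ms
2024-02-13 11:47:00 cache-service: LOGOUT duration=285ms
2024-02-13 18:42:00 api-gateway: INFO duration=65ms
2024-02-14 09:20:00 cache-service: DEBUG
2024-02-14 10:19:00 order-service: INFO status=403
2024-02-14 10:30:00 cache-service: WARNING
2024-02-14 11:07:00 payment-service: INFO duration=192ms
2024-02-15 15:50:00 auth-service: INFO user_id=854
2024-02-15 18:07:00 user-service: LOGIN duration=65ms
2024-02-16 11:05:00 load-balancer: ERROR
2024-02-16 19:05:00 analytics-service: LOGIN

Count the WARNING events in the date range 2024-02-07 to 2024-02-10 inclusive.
3

To filter by date range:

1. Date range: 2024-02-07 through 2024-02-10, both dates inclusive
2. Filter for WARNING events whose date falls in this range
3. Count matching events: 3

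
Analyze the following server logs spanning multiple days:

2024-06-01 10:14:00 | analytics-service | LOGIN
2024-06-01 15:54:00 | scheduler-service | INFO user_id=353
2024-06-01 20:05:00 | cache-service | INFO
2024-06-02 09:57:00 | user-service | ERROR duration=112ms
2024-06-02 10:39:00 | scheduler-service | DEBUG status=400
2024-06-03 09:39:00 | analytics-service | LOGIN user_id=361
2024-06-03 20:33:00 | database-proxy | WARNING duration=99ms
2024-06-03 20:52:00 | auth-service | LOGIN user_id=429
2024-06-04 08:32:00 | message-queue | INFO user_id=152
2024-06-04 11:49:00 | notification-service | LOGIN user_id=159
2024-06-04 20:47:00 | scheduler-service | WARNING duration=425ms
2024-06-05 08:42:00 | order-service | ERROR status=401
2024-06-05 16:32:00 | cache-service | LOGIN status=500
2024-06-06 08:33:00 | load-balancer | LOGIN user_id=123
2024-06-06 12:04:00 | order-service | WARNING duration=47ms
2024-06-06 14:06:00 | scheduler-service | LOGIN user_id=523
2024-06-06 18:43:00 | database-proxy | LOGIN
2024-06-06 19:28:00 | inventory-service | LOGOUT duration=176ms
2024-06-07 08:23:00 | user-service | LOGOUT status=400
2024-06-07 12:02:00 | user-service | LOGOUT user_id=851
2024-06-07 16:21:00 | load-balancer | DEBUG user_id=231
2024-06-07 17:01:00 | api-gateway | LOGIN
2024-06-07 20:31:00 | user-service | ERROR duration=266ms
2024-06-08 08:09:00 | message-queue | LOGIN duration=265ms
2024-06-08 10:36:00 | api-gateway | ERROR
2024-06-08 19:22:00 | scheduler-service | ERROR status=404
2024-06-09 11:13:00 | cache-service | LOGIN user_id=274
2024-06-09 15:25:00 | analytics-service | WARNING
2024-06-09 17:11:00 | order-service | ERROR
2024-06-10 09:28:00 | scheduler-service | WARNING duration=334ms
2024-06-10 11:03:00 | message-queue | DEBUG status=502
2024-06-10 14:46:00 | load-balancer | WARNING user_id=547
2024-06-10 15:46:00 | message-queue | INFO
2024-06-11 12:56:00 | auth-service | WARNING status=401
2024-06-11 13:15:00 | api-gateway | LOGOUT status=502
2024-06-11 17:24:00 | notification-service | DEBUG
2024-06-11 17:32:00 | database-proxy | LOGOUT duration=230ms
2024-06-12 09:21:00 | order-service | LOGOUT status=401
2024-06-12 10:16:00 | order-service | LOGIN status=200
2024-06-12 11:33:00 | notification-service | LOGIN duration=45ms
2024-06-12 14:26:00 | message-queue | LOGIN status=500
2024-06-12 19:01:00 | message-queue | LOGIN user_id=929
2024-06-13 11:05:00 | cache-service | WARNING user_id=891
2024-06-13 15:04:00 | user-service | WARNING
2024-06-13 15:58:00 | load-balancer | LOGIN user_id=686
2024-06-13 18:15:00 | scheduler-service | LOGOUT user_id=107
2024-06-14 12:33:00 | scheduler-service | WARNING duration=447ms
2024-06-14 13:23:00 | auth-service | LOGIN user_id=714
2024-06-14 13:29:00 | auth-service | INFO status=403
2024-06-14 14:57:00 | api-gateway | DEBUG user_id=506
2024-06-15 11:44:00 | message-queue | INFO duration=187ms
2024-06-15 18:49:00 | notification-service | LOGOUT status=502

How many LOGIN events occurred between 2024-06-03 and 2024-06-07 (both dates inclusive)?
8

To filter by date range:

1. Date range: 2024-06-03 through 2024-06-07, both dates inclusive
2. Filter for LOGIN events whose date falls in this range
3. Count matching events: 8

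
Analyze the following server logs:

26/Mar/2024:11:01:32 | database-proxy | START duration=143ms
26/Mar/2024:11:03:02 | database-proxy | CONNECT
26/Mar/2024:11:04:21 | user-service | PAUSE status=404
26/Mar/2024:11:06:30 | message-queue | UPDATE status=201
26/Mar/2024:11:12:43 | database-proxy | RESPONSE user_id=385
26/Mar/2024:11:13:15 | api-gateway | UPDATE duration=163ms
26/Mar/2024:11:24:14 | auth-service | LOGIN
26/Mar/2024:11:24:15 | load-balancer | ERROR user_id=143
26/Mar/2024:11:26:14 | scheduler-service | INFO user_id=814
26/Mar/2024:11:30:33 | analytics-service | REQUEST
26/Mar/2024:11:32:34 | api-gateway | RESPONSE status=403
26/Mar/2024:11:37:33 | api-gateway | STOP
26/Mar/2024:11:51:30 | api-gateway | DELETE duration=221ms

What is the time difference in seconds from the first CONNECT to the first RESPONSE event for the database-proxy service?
581

To find the time between events:

1. Locate the first CONNECT event for database-proxy: 26/Mar/2024:11:03:02
2. Locate the first RESPONSE event for database-proxy: 26/Mar/2024:11:12:43
3. Calculate the difference: 26/Mar/2024:11:12:43 - 26/Mar/2024:11:03:02 = 581 seconds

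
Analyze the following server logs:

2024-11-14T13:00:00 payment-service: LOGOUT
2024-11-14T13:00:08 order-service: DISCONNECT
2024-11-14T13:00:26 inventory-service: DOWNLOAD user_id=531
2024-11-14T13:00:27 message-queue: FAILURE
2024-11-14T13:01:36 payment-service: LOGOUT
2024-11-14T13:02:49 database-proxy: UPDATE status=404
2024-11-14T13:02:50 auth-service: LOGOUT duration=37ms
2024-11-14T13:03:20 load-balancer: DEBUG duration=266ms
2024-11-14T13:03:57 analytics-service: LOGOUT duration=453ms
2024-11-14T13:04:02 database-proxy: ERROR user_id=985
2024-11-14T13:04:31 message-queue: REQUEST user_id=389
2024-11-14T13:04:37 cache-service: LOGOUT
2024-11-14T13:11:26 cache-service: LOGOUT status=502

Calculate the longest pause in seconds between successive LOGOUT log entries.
409

To find the longest gap:

1. Extract all LOGOUT events in chronological order
2. Calculate time differences between consecutive events
3. Find the maximum difference
4. Longest gap: 409 seconds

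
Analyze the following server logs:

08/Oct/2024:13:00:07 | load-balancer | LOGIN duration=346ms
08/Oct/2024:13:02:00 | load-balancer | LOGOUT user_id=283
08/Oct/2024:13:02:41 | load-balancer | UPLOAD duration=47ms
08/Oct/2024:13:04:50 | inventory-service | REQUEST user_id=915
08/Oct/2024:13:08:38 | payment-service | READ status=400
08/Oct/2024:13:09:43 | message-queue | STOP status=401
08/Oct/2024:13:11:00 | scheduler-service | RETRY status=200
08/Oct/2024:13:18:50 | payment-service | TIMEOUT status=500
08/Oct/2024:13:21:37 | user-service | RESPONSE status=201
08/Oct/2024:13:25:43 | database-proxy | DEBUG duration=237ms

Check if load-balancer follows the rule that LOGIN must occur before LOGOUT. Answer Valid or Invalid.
Valid

To validate ordering:

1. Required order: LOGIN → LOGOUT
2. Rule: LOGIN must occur before LOGOUT
3. Check actual order of events for load-balancer
4. Result: Valid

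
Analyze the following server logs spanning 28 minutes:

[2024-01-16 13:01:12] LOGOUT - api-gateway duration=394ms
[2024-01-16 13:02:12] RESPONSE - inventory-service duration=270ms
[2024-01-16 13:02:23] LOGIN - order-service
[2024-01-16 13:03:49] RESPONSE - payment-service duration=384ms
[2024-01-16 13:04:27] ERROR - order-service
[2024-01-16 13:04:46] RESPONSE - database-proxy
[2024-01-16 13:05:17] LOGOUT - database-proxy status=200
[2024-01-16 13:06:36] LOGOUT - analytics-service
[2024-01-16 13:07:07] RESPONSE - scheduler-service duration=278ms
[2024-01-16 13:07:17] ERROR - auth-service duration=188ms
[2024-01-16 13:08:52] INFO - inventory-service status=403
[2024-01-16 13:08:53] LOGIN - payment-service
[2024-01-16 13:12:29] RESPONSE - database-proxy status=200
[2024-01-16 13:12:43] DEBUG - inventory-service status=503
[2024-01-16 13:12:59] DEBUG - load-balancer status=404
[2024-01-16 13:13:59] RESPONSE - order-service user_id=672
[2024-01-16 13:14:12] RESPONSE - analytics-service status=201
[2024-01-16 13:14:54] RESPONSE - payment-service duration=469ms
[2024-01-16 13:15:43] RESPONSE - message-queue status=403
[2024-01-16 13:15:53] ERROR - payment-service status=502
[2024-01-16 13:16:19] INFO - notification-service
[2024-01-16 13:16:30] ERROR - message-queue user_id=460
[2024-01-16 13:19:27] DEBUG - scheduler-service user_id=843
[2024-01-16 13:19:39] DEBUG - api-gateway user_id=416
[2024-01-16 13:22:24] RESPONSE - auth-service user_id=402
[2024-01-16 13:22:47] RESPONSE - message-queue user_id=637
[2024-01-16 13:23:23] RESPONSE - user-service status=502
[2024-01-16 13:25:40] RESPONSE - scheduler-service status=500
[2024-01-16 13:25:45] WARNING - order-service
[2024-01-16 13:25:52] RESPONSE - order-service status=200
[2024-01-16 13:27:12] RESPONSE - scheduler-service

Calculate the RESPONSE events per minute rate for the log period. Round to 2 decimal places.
0.54

To calculate the rate:

1. Count total RESPONSE events: 15
2. Total time period: 28 minutes
3. Rate = 15 / 28 = 0.54 events per minute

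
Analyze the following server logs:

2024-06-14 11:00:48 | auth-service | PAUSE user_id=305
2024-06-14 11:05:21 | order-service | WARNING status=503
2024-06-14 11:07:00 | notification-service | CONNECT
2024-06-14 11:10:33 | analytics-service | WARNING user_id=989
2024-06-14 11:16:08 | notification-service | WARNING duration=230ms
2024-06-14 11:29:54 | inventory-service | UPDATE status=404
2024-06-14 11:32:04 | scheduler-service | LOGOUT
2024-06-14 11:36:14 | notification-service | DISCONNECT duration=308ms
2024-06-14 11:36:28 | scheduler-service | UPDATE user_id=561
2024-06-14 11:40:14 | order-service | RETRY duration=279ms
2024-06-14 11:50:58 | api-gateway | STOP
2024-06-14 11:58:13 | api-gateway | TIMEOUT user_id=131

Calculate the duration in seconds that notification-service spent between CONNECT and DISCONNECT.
1754

To calculate state duration:

1. Find CONNECT event for notification-service: 2024-06-14 11:07:00
2. Find DISCONNECT event for notification-service: 2024-06-14 11:36:14
3. Calculate duration: 2024-06-14 11:36:14 - 2024-06-14 11:07:00 = 1754 seconds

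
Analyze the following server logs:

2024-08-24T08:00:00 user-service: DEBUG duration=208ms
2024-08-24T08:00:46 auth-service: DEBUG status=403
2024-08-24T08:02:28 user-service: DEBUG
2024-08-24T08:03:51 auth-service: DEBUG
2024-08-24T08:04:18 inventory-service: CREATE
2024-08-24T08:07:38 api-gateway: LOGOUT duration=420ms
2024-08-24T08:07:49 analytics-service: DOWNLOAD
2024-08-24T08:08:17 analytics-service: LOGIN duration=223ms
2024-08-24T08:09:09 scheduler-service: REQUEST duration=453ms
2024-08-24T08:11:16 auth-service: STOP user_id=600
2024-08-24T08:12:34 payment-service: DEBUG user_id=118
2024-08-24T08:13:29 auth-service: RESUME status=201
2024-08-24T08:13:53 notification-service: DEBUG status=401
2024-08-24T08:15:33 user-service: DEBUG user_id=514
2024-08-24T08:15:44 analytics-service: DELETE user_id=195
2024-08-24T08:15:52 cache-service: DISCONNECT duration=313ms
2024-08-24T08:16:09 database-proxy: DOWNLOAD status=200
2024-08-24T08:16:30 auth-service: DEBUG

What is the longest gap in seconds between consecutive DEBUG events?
523

To find the longest gap:

1. Extract all DEBUG events in chronological order
2. Calculate time differences between consecutive events
3. Find the maximum difference
4. Longest gap: 523 seconds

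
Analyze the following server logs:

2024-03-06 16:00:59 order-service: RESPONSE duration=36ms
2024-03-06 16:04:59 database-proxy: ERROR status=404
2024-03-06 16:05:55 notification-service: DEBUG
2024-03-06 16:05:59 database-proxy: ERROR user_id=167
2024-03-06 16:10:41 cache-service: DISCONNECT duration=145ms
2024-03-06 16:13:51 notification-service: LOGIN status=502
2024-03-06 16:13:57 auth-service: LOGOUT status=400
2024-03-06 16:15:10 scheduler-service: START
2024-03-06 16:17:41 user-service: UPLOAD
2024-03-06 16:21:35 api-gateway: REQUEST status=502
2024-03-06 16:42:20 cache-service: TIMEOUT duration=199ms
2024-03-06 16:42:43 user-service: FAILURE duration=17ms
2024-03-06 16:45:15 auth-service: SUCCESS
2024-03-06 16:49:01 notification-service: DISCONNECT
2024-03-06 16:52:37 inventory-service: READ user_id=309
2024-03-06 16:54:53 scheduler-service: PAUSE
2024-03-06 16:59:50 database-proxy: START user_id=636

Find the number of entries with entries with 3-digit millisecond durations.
2

To find matching entries:

1. Pattern to match: entries with 3-digit millisecond durations
2. Scan each log entry for the pattern
3. Count matches: 2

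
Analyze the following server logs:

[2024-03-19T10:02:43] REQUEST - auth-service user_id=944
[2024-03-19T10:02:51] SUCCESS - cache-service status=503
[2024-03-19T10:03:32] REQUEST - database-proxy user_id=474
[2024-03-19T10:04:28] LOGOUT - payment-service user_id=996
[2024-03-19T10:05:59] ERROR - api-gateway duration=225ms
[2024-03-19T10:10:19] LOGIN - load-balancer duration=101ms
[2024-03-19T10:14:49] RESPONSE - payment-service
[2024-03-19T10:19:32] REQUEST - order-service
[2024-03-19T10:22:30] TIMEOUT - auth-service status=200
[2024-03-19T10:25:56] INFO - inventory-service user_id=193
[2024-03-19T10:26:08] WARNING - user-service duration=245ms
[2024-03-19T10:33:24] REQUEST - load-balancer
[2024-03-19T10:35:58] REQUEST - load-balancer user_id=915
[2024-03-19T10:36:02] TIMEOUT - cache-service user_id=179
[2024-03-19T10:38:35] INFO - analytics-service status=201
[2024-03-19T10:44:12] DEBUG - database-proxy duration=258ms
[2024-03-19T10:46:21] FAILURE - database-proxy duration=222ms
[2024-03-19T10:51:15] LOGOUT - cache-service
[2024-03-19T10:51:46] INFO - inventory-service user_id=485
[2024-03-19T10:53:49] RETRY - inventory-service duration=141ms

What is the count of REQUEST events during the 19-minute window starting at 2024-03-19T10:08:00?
1

To count events in the time window:

1. Window boundaries: 2024-03-19T10:08:00 to 2024-03-19T10:27:00
2. Filter for REQUEST events within this window
3. Count matching events: 1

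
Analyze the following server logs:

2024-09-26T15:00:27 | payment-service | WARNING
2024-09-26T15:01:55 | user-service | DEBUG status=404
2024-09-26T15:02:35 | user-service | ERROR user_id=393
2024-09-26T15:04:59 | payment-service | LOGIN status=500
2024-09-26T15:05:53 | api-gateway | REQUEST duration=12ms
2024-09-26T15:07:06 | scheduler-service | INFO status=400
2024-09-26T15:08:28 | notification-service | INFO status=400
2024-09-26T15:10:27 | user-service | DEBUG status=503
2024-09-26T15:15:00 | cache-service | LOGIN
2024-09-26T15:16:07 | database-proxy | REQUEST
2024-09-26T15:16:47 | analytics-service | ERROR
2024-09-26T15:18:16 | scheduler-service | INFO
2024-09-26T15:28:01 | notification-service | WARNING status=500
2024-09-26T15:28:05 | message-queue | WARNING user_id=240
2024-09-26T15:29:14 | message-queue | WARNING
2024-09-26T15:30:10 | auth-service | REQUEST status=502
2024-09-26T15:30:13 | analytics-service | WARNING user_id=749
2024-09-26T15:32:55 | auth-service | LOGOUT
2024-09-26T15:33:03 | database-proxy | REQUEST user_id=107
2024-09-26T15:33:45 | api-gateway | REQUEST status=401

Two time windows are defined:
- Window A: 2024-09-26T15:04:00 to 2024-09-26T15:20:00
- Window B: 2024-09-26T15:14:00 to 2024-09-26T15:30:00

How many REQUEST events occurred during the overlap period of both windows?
1

To find overlap events:

1. Window A: 2024-09-26T15:04:00 to 2024-09-26T15:20:00
2. Window B: 2024-09-26T15:14:00 to 2024-09-26T15:30:00
3. Overlap period: 2024-09-26T15:14:00 to 2024-09-26T15:20:00
4. Count REQUEST events in overlap: 1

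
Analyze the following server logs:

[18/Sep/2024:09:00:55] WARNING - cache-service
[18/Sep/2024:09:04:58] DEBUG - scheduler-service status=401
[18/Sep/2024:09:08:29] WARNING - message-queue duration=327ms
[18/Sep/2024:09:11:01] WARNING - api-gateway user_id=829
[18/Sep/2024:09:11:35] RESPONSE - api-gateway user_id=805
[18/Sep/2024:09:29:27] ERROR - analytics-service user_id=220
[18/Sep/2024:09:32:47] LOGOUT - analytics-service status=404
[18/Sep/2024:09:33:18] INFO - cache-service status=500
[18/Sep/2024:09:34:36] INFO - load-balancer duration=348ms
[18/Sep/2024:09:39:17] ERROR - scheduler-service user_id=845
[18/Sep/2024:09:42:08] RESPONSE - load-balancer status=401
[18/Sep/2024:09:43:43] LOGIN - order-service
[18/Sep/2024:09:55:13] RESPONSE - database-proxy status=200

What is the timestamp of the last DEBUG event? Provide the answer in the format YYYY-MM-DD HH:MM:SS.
2024-09-18 09:04:58

To find the last event:

1. Filter for all DEBUG events
2. Sort by timestamp
3. Select the last one
4. Timestamp: 2024-09-18 09:04:58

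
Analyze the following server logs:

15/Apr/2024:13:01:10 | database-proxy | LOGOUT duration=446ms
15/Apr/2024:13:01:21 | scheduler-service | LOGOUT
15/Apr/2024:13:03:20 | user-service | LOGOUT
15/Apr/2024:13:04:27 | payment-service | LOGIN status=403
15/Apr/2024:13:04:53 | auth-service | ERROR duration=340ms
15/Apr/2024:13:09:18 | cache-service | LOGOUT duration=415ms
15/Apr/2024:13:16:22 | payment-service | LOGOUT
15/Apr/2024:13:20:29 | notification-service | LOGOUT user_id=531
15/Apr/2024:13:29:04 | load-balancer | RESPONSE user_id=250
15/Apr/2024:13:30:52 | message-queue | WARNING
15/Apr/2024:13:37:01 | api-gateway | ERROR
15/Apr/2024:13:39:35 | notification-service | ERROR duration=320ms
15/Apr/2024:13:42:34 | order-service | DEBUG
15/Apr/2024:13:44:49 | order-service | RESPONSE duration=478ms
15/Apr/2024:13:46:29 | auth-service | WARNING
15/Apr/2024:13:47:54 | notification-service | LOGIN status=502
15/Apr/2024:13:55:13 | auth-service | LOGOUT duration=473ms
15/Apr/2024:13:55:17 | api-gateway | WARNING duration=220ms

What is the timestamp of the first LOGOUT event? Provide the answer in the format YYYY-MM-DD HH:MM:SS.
2024-04-15 13:01:10

To find the first event:

1. Filter for all LOGOUT events
2. Sort by timestamp
3. Select the first one
4. Timestamp: 2024-04-15 13:01:10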